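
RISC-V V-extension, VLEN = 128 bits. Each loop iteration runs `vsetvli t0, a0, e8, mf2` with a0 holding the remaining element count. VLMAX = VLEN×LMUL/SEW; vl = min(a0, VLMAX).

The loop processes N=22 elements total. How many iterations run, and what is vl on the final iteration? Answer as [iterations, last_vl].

[iterations, last_vl] = [3, 6]

VLMAX = (128 × 1/2) / 8 = 8 lanes
22 elements at 8/iter → 3 passes, remainder 6 on the last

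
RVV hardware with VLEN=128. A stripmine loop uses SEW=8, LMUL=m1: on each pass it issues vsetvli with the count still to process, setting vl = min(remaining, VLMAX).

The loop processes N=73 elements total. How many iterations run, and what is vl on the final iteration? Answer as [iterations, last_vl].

lanes per group: 128·1/8 = 16
iterations = ceil(73/16) = 5; final-pass vl = 9

[iterations, last_vl] = [5, 9]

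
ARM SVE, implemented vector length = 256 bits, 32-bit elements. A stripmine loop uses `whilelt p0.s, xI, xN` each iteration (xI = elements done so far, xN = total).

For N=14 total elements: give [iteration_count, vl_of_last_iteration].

lane count: 256 div 32 = 8
iterations = ceil(14/8) = 2; final-pass vl = 6

[iterations, last_vl] = [2, 6]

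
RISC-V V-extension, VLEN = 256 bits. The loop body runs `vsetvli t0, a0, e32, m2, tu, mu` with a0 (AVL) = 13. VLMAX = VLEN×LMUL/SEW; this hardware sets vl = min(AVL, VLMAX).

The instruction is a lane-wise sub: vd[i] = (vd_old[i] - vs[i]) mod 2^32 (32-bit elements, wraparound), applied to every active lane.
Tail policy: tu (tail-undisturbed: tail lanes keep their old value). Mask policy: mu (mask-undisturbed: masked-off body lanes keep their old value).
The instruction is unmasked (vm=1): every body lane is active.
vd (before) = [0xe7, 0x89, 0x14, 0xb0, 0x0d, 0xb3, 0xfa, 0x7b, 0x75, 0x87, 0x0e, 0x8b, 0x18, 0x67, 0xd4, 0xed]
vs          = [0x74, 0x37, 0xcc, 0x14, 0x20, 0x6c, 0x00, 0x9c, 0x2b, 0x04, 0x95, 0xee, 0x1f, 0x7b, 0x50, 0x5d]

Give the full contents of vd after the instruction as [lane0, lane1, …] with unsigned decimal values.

lanes per group: 256·2/32 = 16
vl ← min(13, 16) = 13
  i=0: sub(0xe7,0x74) → 115
  i=1: sub(0x89,0x37) → 82
  i=2: sub(0x14,0xcc) → 4294967112
  i=3: sub(0xb0,0x14) → 156
  i=4: sub(0x0d,0x20) → 4294967277
  i=5: sub(0xb3,0x6c) → 71
  i=6: sub(0xfa,0x00) → 250
  i=7: sub(0x7b,0x9c) → 4294967263
  i=8: sub(0x75,0x2b) → 74
  i=9: sub(0x87,0x04) → 131
  i=10: sub(0x0e,0x95) → 4294967161
  i=11: sub(0x8b,0xee) → 4294967197
  i=12: sub(0x18,0x1f) → 4294967289
  i=13: tail/keep → 103
  i=14: tail/keep → 212
  i=15: tail/keep → 237

vd = [115, 82, 4294967112, 156, 4294967277, 71, 250, 4294967263, 74, 131, 4294967161, 4294967197, 4294967289, 103, 212, 237]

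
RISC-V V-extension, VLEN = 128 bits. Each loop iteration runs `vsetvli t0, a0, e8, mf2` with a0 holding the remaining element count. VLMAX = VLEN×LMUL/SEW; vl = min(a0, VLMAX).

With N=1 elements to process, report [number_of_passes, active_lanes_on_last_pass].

lanes per group: 128·1/2/8 = 8
1 elements at 8/iter → 1 passes, remainder 1 on the last

[iterations, last_vl] = [1, 1]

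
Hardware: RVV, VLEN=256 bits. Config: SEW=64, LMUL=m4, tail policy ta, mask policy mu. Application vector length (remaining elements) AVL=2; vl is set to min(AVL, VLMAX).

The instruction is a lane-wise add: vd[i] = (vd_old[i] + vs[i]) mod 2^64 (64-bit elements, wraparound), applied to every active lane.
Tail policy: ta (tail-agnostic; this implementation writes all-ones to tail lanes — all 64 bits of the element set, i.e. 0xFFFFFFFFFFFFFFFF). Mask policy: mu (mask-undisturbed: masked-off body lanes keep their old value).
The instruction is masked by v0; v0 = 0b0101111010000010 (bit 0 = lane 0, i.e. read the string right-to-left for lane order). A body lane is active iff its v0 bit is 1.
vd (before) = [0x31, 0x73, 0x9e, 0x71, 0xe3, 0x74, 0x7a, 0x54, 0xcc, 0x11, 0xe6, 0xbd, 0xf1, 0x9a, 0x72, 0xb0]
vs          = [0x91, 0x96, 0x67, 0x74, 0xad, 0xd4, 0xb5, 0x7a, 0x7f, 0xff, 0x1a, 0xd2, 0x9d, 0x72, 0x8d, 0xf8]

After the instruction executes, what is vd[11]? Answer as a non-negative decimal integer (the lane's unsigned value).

vd[11] = 18446744073709551615

VLMAX = VLEN×LMUL/SEW = 256×4/64 = 16
AVL=2 ≤ VLMAX=16, so vl = 2
  i=0: mask-off/keep → 49
  i=1: add(0x73,0x96) → 265
  i=2: tail/ones → 18446744073709551615
  i=3: tail/ones → 18446744073709551615
  i=4: tail/ones → 18446744073709551615
  i=5: tail/ones → 18446744073709551615
  i=6: tail/ones → 18446744073709551615
  i=7: tail/ones → 18446744073709551615
  i=8: tail/ones → 18446744073709551615
  i=9: tail/ones → 18446744073709551615
  i=10: tail/ones → 18446744073709551615
  i=11: tail/ones → 18446744073709551615
  i=12: tail/ones → 18446744073709551615
  i=13: tail/ones → 18446744073709551615
  i=14: tail/ones → 18446744073709551615
  i=15: tail/ones → 18446744073709551615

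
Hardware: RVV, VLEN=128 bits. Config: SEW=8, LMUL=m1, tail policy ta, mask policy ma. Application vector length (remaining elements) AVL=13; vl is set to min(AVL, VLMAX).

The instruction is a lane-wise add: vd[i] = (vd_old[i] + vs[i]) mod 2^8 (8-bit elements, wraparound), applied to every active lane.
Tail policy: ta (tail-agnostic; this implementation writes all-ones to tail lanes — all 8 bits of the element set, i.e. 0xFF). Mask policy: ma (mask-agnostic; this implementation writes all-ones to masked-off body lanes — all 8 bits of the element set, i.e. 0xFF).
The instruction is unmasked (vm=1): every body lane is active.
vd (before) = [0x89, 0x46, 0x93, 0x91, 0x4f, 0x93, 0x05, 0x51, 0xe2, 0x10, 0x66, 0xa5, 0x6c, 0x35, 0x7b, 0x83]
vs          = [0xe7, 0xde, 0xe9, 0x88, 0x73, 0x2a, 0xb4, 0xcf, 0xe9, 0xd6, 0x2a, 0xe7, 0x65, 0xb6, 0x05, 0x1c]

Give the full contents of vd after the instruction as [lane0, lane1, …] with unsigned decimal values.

VLMAX = (128 × 1) / 8 = 16 lanes
AVL=13 ≤ VLMAX=16, so vl = 13
  i=0: add(0x89,0xe7) → 112
  i=1: add(0x46,0xde) → 36
  i=2: add(0x93,0xe9) → 124
  i=3: add(0x91,0x88) → 25
  i=4: add(0x4f,0x73) → 194
  i=5: add(0x93,0x2a) → 189
  i=6: add(0x05,0xb4) → 185
  i=7: add(0x51,0xcf) → 32
  i=8: add(0xe2,0xe9) → 203
  i=9: add(0x10,0xd6) → 230
  i=10: add(0x66,0x2a) → 144
  i=11: add(0xa5,0xe7) → 140
  i=12: add(0x6c,0x65) → 209
  i=13: tail/ones → 255
  i=14: tail/ones → 255
  i=15: tail/ones → 255

vd = [112, 36, 124, 25, 194, 189, 185, 32, 203, 230, 144, 140, 209, 255, 255, 255]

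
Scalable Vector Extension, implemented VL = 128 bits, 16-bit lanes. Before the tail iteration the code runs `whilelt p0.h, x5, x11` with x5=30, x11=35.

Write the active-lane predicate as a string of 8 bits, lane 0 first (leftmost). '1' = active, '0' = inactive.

predicate = 11111000

128-bit reg / 16-bit elem → 8 lanes
p0[j] = (30+j < 35); true for j=0..4 → 5 lanes set
bits (lane 0 leftmost): 11111000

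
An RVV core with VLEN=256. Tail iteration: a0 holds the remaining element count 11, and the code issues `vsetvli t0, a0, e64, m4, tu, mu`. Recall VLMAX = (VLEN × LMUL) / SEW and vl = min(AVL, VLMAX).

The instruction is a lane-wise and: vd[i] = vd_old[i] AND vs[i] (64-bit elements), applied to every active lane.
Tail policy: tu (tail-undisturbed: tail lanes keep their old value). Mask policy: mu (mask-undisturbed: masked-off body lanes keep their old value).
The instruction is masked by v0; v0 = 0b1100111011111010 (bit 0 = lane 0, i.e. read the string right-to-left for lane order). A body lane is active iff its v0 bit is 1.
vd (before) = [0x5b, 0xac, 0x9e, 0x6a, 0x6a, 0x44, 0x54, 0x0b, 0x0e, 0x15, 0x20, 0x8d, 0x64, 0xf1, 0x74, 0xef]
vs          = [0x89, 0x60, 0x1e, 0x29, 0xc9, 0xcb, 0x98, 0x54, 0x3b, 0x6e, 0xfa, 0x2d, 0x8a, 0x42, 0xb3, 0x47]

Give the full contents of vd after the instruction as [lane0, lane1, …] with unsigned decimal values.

VLMAX = VLEN×LMUL/SEW = 256×4/64 = 16
vl ← min(11, 16) = 11
vd[0] mask-off/keep -> 0x5b
vd[1] and(0xac,0x60) -> 0x20
vd[2] mask-off/keep -> 0x9e
vd[3] and(0x6a,0x29) -> 0x28
vd[4] and(0x6a,0xc9) -> 0x48
vd[5] and(0x44,0xcb) -> 0x40
vd[6] and(0x54,0x98) -> 0x10
vd[7] and(0x0b,0x54) -> 0x00
vd[8] mask-off/keep -> 0x0e
vd[9] and(0x15,0x6e) -> 0x04
vd[10] and(0x20,0xfa) -> 0x20
vd[11] tail/keep -> 0x8d
vd[12] tail/keep -> 0x64
vd[13] tail/keep -> 0xf1
vd[14] tail/keep -> 0x74
vd[15] tail/keep -> 0xef

vd = [91, 32, 158, 40, 72, 64, 16, 0, 14, 4, 32, 141, 100, 241, 116, 239]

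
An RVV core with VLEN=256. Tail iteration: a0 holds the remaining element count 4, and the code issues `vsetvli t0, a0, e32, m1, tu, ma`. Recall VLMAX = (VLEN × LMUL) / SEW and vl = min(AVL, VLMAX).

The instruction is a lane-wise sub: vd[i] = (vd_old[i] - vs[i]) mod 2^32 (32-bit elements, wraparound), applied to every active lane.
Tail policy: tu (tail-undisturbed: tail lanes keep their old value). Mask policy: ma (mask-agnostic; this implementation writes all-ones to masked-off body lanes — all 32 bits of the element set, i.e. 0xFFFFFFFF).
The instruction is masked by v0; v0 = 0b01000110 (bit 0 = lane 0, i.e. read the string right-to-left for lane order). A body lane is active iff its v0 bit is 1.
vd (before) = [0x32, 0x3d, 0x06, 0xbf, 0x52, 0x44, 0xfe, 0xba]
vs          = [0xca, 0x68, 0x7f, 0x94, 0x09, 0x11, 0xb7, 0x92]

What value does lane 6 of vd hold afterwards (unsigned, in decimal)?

VLMAX = (256 × 1) / 32 = 8 lanes
vl = min(AVL, VLMAX) = min(4, 8) = 4
[0] mask-off/ones = 0xffffffff
[1] sub(0x3d,0x68) = 0xffffffd5
[2] sub(0x06,0x7f) = 0xffffff87
[3] mask-off/ones = 0xffffffff
[4] tail/keep = 0x52
[5] tail/keep = 0x44
[6] tail/keep = 0xfe
[7] tail/keep = 0xba

vd[6] = 254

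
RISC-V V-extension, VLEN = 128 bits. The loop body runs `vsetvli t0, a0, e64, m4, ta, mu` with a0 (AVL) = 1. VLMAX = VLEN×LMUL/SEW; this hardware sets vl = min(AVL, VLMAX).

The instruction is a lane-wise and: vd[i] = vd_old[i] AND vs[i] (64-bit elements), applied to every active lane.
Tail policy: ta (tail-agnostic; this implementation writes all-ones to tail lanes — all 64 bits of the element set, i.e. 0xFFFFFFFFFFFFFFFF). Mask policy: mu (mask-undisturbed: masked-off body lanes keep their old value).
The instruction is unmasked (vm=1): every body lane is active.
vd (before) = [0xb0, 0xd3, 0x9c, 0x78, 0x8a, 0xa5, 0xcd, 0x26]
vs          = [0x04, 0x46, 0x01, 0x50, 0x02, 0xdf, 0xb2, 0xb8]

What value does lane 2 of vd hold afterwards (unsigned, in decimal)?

vd[2] = 18446744073709551615

VLMAX = VLEN×LMUL/SEW = 128×4/64 = 8
AVL=1 ≤ VLMAX=8, so vl = 1
vd[0] and(0xb0,0x04) -> 0x00
vd[1] tail/ones -> 0xffffffffffffffff
vd[2] tail/ones -> 0xffffffffffffffff
vd[3] tail/ones -> 0xffffffffffffffff
vd[4] tail/ones -> 0xffffffffffffffff
vd[5] tail/ones -> 0xffffffffffffffff
vd[6] tail/ones -> 0xffffffffffffffff
vd[7] tail/ones -> 0xffffffffffffffff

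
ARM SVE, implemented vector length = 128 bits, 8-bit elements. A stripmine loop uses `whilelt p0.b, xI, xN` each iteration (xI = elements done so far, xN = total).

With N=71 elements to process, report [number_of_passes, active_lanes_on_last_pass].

lane count: 128 div 8 = 16
71 elements at 16/iter → 5 passes, remainder 7 on the last

[iterations, last_vl] = [5, 7]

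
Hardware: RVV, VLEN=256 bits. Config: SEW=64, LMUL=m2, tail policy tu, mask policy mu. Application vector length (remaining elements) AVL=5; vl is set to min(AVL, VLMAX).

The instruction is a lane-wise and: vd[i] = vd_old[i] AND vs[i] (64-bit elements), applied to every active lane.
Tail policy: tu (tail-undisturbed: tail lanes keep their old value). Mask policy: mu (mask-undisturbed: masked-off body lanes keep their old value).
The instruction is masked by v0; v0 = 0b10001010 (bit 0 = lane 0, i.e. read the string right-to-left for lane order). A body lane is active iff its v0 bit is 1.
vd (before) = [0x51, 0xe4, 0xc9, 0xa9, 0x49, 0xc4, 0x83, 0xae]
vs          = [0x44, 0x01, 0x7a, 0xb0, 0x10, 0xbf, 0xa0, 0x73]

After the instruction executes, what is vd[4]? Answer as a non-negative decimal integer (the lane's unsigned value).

vd[4] = 73

lanes per group: 256·2/64 = 8
AVL=5 ≤ VLMAX=8, so vl = 5
lane  0: mask-off/keep ⇒ 0x51
lane  1: and(0xe4,0x01) ⇒ 0x00
lane  2: mask-off/keep ⇒ 0xc9
lane  3: and(0xa9,0xb0) ⇒ 0xa0
lane  4: mask-off/keep ⇒ 0x49
lane  5: tail/keep ⇒ 0xc4
lane  6: tail/keep ⇒ 0x83
lane  7: tail/keep ⇒ 0xae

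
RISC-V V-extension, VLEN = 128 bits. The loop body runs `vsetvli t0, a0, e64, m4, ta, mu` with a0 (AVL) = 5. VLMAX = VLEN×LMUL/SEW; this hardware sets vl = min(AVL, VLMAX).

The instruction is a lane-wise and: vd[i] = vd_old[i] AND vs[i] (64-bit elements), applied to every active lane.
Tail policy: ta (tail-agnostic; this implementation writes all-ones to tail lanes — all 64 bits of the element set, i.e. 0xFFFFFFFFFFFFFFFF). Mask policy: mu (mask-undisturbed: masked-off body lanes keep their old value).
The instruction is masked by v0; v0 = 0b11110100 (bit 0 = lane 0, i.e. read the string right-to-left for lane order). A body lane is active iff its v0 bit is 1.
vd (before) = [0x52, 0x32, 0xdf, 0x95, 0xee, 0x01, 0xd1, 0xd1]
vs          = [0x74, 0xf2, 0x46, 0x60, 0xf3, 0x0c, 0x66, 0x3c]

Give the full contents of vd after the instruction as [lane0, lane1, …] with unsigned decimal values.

vd = [82, 50, 70, 149, 226, 18446744073709551615, 18446744073709551615, 18446744073709551615]

VLMAX = (128 × 4) / 64 = 8 lanes
AVL=5 ≤ VLMAX=8, so vl = 5
lane  0: mask-off/keep ⇒ 0x52
lane  1: mask-off/keep ⇒ 0x32
lane  2: and(0xdf,0x46) ⇒ 0x46
lane  3: mask-off/keep ⇒ 0x95
lane  4: and(0xee,0xf3) ⇒ 0xe2
lane  5: tail/ones ⇒ 0xffffffffffffffff
lane  6: tail/ones ⇒ 0xffffffffffffffff
lane  7: tail/ones ⇒ 0xffffffffffffffff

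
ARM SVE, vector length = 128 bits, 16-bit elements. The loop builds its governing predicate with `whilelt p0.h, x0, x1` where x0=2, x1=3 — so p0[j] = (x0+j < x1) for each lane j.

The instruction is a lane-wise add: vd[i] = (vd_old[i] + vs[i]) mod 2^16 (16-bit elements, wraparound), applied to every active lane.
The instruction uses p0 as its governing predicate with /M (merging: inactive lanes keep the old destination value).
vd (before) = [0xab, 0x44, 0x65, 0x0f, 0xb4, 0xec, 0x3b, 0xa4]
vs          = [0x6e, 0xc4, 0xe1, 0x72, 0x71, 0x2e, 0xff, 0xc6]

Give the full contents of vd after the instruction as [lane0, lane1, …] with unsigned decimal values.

128-bit reg / 16-bit elem → 8 lanes
active while 2+j < 3, i.e. j ∈ [0,1) capped at 8 ⇒ 1
[0] add(0xab,0x6e) = 0x119
[1] tail/keep = 0x44
[2] tail/keep = 0x65
[3] tail/keep = 0x0f
[4] tail/keep = 0xb4
[5] tail/keep = 0xec
[6] tail/keep = 0x3b
[7] tail/keep = 0xa4

vd = [281, 68, 101, 15, 180, 236, 59, 164]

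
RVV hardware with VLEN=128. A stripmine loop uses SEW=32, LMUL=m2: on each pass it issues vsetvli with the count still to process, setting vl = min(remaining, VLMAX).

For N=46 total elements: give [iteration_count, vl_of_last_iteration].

[iterations, last_vl] = [6, 6]

VLMAX = (128 × 2) / 32 = 8 lanes
46 elements at 8/iter → 6 passes, remainder 6 on the last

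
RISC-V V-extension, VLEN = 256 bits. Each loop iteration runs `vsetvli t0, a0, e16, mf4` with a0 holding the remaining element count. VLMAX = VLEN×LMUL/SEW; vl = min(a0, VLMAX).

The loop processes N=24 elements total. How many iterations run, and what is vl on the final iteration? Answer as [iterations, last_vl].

VLMAX = VLEN×LMUL/SEW = 256×1/4/16 = 4
24 elements at 4/iter → 6 passes, remainder 4 on the last

[iterations, last_vl] = [6, 4]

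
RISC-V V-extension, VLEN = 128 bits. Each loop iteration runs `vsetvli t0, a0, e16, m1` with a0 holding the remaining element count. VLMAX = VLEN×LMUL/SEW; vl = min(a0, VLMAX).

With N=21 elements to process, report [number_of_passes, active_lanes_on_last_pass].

[iterations, last_vl] = [3, 5]

VLMAX = VLEN×LMUL/SEW = 128×1/16 = 8
iterations = ceil(21/8) = 3; final-pass vl = 5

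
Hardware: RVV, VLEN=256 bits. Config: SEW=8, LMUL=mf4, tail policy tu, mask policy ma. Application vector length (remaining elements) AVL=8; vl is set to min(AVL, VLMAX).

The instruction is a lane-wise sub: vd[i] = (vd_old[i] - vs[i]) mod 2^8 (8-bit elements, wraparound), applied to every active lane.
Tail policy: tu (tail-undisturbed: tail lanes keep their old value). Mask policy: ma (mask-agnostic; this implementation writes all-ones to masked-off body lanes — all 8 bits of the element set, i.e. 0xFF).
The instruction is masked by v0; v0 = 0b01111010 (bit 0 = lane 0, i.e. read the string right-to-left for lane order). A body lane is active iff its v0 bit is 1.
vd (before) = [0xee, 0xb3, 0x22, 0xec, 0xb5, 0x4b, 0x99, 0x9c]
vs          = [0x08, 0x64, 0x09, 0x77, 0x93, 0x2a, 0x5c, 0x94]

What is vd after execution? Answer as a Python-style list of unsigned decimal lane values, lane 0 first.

vd = [255, 79, 255, 117, 34, 33, 61, 255]

VLMAX = VLEN×LMUL/SEW = 256×1/4/8 = 8
vl = min(AVL, VLMAX) = min(8, 8) = 8
vd[0] mask-off/ones -> 0xff
vd[1] sub(0xb3,0x64) -> 0x4f
vd[2] mask-off/ones -> 0xff
vd[3] sub(0xec,0x77) -> 0x75
vd[4] sub(0xb5,0x93) -> 0x22
vd[5] sub(0x4b,0x2a) -> 0x21
vd[6] sub(0x99,0x5c) -> 0x3d
vd[7] mask-off/ones -> 0xff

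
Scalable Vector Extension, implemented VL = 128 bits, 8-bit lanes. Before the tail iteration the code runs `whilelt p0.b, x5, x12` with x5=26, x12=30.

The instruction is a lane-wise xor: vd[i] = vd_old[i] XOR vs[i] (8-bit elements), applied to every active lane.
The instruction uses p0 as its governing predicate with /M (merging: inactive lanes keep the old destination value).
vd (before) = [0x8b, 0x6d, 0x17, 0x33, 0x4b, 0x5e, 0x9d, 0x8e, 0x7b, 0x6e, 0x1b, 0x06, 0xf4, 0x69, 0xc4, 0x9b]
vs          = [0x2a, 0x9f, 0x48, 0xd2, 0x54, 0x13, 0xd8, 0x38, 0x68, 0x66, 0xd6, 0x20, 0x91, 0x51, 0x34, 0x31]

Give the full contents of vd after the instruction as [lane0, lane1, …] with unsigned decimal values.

128-bit reg / 8-bit elem → 16 lanes
whilelt: lane j active iff 26+j < 30 → j < 4 → 4 active
  i=0: xor(0x8b,0x2a) → 161
  i=1: xor(0x6d,0x9f) → 242
  i=2: xor(0x17,0x48) → 95
  i=3: xor(0x33,0xd2) → 225
  i=4: tail/keep → 75
  i=5: tail/keep → 94
  i=6: tail/keep → 157
  i=7: tail/keep → 142
  i=8: tail/keep → 123
  i=9: tail/keep → 110
  i=10: tail/keep → 27
  i=11: tail/keep → 6
  i=12: tail/keep → 244
  i=13: tail/keep → 105
  i=14: tail/keep → 196
  i=15: tail/keep → 155

vd = [161, 242, 95, 225, 75, 94, 157, 142, 123, 110, 27, 6, 244, 105, 196, 155]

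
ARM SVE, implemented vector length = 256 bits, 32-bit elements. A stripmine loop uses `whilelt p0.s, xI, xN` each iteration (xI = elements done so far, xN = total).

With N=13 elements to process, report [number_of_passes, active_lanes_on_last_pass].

[iterations, last_vl] = [2, 5]

256-bit reg / 32-bit elem → 8 lanes
N=13: ⌈13/8⌉ = 2 iters; last vl = 13 − 1×8 = 5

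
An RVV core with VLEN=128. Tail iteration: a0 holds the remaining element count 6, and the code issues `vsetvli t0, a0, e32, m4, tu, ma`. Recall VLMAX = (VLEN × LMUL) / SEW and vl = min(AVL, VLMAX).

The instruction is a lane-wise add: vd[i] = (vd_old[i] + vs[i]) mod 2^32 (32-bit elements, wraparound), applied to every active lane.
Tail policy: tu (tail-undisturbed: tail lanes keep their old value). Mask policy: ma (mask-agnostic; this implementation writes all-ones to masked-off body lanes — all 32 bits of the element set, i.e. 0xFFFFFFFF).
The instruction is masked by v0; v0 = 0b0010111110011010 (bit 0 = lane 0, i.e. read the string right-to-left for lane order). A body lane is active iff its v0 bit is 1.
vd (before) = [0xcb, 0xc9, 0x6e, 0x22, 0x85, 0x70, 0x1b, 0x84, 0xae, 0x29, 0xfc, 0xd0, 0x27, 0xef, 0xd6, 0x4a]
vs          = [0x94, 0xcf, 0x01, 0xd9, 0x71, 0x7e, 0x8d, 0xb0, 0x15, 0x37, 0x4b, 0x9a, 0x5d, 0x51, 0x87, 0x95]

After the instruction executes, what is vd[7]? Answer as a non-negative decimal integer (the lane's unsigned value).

VLMAX = (128 × 4) / 32 = 16 lanes
vl = min(AVL, VLMAX) = min(6, 16) = 6
[0] mask-off/ones = 0xffffffff
[1] add(0xc9,0xcf) = 0x198
[2] mask-off/ones = 0xffffffff
[3] add(0x22,0xd9) = 0xfb
[4] add(0x85,0x71) = 0xf6
[5] mask-off/ones = 0xffffffff
[6] tail/keep = 0x1b
[7] tail/keep = 0x84
[8] tail/keep = 0xae
[9] tail/keep = 0x29
[10] tail/keep = 0xfc
[11] tail/keep = 0xd0
[12] tail/keep = 0x27
[13] tail/keep = 0xef
[14] tail/keep = 0xd6
[15] tail/keep = 0x4a

vd[7] = 132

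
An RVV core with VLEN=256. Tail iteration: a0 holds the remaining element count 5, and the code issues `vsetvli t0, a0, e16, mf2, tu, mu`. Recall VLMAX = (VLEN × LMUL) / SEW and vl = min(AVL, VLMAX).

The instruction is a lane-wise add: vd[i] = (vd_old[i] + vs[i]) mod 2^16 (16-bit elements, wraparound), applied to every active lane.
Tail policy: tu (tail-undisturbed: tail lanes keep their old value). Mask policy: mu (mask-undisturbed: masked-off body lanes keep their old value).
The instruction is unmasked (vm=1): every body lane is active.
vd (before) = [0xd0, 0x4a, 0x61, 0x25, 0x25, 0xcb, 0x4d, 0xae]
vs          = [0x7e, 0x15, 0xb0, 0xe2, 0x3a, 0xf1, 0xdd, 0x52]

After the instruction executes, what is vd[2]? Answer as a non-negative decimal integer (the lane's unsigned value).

VLMAX = (256 × 1/2) / 16 = 8 lanes
vl = min(AVL, VLMAX) = min(5, 8) = 5
  i=0: add(0xd0,0x7e) → 334
  i=1: add(0x4a,0x15) → 95
  i=2: add(0x61,0xb0) → 273
  i=3: add(0x25,0xe2) → 263
  i=4: add(0x25,0x3a) → 95
  i=5: tail/keep → 203
  i=6: tail/keep → 77
  i=7: tail/keep → 174

vd[2] = 273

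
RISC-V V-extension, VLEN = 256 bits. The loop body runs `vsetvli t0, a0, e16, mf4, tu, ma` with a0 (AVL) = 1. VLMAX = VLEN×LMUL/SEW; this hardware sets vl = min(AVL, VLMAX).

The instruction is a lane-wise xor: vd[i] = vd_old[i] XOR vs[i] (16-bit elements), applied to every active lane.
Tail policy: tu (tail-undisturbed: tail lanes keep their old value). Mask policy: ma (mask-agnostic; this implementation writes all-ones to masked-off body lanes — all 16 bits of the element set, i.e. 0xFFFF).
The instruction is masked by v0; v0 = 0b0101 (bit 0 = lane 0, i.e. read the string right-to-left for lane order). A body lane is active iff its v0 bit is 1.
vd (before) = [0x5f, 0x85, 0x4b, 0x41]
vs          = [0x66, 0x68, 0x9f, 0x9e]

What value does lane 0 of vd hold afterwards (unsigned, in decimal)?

VLMAX = VLEN×LMUL/SEW = 256×1/4/16 = 4
vl = min(AVL, VLMAX) = min(1, 4) = 1
[0] xor(0x5f,0x66) = 0x39
[1] tail/keep = 0x85
[2] tail/keep = 0x4b
[3] tail/keep = 0x41

vd[0] = 57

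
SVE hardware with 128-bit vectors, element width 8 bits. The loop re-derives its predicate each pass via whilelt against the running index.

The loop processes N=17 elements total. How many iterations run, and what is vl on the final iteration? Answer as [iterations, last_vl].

128-bit reg / 8-bit elem → 16 lanes
17 elements at 16/iter → 2 passes, remainder 1 on the last

[iterations, last_vl] = [2, 1]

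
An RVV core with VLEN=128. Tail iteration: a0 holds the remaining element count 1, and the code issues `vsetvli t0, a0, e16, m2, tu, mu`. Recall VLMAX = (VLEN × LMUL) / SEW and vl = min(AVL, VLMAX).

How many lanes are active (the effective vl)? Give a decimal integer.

VLMAX = (128 × 2) / 16 = 16 lanes
AVL=1 ≤ VLMAX=16, so vl = 1

vl = 1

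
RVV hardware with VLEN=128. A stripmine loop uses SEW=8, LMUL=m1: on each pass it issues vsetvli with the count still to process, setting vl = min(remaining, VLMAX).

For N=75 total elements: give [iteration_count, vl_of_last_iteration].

lanes per group: 128·1/8 = 16
iterations = ceil(75/16) = 5; final-pass vl = 11

[iterations, last_vl] = [5, 11]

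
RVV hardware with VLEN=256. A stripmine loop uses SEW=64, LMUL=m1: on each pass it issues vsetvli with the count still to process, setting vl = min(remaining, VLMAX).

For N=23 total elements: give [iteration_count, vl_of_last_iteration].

VLMAX = (256 × 1) / 64 = 4 lanes
23 elements at 4/iter → 6 passes, remainder 3 on the last

[iterations, last_vl] = [6, 3]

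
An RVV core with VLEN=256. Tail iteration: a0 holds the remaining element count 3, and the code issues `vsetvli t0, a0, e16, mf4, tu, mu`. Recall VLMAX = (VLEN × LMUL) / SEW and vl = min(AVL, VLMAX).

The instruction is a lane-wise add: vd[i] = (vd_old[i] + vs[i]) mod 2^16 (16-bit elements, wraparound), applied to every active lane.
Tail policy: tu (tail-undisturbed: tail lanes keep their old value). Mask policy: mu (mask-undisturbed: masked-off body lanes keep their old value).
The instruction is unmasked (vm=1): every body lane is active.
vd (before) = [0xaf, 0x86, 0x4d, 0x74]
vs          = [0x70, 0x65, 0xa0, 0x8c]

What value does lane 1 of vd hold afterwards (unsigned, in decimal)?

vd[1] = 235

VLMAX = (256 × 1/4) / 16 = 4 lanes
AVL=3 ≤ VLMAX=4, so vl = 3
lane  0: add(0xaf,0x70) ⇒ 0x11f
lane  1: add(0x86,0x65) ⇒ 0xeb
lane  2: add(0x4d,0xa0) ⇒ 0xed
lane  3: tail/keep ⇒ 0x74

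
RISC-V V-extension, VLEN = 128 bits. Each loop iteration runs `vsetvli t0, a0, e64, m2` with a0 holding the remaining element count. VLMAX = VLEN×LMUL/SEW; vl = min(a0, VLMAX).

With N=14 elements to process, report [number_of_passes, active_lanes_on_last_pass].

[iterations, last_vl] = [4, 2]

lanes per group: 128·2/64 = 4
N=14: ⌈14/4⌉ = 4 iters; last vl = 14 − 3×4 = 2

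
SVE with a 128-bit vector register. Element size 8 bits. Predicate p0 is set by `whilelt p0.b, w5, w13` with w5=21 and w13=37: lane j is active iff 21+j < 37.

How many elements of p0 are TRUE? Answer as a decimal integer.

128-bit reg / 8-bit elem → 16 lanes
active while 21+j < 37, i.e. j ∈ [0,16) capped at 16 ⇒ 16

vl = 16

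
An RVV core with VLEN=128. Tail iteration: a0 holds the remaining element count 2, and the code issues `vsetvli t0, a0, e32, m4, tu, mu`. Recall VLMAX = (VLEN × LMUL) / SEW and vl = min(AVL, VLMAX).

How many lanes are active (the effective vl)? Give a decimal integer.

vl = 2

VLMAX = VLEN×LMUL/SEW = 128×4/32 = 16
vl = min(AVL, VLMAX) = min(2, 16) = 2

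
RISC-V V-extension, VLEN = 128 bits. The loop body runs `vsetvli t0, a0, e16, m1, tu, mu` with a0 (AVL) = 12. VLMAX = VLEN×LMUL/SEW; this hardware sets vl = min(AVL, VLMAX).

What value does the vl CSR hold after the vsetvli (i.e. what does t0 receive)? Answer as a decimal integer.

VLMAX = VLEN×LMUL/SEW = 128×1/16 = 8
AVL=12 > VLMAX=8, so vl = 8

vl = 8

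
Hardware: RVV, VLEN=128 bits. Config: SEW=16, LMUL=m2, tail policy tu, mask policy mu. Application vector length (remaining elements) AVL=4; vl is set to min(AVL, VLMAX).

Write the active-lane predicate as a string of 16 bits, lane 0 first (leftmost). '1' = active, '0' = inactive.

predicate = 1111000000000000

lanes per group: 128·2/16 = 16
vl = min(AVL, VLMAX) = min(4, 16) = 4
bits (lane 0 leftmost): 1111000000000000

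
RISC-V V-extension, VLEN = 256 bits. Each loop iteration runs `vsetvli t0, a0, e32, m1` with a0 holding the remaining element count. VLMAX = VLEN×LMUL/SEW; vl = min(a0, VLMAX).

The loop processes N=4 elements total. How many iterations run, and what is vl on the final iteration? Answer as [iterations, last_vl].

[iterations, last_vl] = [1, 4]

VLMAX = VLEN×LMUL/SEW = 256×1/32 = 8
4 elements at 8/iter → 1 passes, remainder 4 on the last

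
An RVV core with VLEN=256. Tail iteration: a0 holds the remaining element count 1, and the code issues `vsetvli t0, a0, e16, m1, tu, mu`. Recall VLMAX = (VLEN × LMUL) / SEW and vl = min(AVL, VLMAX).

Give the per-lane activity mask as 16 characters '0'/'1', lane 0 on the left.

VLMAX = VLEN×LMUL/SEW = 256×1/16 = 16
vl ← min(1, 16) = 1
bits (lane 0 leftmost): 1000000000000000

predicate = 1000000000000000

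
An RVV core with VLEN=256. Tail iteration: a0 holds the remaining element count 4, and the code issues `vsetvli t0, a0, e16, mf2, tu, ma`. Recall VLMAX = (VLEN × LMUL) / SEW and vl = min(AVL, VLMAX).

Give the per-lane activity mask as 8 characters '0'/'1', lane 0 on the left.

VLMAX = VLEN×LMUL/SEW = 256×1/2/16 = 8
vl = min(AVL, VLMAX) = min(4, 8) = 4
bits (lane 0 leftmost): 11110000

predicate = 11110000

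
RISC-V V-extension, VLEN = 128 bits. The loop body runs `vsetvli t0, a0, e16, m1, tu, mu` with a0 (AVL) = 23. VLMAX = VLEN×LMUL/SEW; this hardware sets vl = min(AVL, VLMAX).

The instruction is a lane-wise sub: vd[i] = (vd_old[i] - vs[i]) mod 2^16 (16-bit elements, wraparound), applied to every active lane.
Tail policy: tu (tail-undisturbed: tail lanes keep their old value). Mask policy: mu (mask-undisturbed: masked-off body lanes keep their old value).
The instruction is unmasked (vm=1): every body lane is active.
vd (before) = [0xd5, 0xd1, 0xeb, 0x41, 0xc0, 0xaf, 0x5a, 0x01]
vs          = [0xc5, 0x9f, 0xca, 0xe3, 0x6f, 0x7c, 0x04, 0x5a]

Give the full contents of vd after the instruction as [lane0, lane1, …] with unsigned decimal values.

VLMAX = (128 × 1) / 16 = 8 lanes
vl ← min(23, 8) = 8
vd[0] sub(0xd5,0xc5) -> 0x10
vd[1] sub(0xd1,0x9f) -> 0x32
vd[2] sub(0xeb,0xca) -> 0x21
vd[3] sub(0x41,0xe3) -> 0xff5e
vd[4] sub(0xc0,0x6f) -> 0x51
vd[5] sub(0xaf,0x7c) -> 0x33
vd[6] sub(0x5a,0x04) -> 0x56
vd[7] sub(0x01,0x5a) -> 0xffa7

vd = [16, 50, 33, 65374, 81, 51, 86, 65447]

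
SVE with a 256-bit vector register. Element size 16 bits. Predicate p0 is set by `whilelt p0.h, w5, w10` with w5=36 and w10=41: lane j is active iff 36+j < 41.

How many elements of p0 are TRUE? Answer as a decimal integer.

vl = 5

256-bit reg / 16-bit elem → 16 lanes
whilelt: lane j active iff 36+j < 41 → j < 5 → 5 active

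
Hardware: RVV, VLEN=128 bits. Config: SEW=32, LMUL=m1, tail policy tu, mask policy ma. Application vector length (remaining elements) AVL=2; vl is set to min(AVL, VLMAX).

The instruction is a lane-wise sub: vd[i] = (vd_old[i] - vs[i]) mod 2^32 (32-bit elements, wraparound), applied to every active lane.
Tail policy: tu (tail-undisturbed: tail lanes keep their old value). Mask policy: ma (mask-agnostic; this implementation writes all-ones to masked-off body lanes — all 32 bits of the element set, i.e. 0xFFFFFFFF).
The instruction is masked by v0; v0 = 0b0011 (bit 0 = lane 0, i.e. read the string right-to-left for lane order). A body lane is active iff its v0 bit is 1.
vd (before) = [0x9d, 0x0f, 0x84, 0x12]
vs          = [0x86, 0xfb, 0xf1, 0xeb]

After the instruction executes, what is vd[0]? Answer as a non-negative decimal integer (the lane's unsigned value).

VLMAX = VLEN×LMUL/SEW = 128×1/32 = 4
AVL=2 ≤ VLMAX=4, so vl = 2
  i=0: sub(0x9d,0x86) → 23
  i=1: sub(0x0f,0xfb) → 4294967060
  i=2: tail/keep → 132
  i=3: tail/keep → 18

vd[0] = 23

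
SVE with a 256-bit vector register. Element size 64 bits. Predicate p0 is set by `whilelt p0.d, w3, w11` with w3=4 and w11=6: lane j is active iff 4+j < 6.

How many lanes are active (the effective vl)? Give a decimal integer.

vl = 2

lane count: 256 div 64 = 4
active while 4+j < 6, i.e. j ∈ [0,2) capped at 4 ⇒ 2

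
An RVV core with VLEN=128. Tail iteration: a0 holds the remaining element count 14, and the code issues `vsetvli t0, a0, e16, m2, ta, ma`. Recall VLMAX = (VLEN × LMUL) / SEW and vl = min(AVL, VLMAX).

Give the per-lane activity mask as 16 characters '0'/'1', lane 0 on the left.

predicate = 1111111111111100

VLMAX = (128 × 2) / 16 = 16 lanes
vl ← min(14, 16) = 14
bits (lane 0 leftmost): 1111111111111100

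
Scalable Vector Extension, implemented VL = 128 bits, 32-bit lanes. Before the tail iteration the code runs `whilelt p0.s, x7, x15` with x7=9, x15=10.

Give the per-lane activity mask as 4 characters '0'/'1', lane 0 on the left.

register lanes = 128/32 = 4
whilelt: lane j active iff 9+j < 10 → j < 1 → 1 active
bits (lane 0 leftmost): 1000

predicate = 1000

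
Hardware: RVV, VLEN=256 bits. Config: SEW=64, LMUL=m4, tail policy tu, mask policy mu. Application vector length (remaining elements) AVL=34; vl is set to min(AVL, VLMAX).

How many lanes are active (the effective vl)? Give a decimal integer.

lanes per group: 256·4/64 = 16
AVL=34 > VLMAX=16, so vl = 16

vl = 16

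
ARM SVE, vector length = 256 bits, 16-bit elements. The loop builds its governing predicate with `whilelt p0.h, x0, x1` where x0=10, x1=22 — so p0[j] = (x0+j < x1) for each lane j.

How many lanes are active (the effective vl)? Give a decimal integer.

register lanes = 256/16 = 16
active while 10+j < 22, i.e. j ∈ [0,12) capped at 16 ⇒ 12

vl = 12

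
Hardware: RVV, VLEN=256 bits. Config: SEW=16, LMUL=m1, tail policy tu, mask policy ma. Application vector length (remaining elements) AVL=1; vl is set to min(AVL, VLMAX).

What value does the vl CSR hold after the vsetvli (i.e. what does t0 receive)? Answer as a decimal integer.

lanes per group: 256·1/16 = 16
vl = min(AVL, VLMAX) = min(1, 16) = 1

vl = 1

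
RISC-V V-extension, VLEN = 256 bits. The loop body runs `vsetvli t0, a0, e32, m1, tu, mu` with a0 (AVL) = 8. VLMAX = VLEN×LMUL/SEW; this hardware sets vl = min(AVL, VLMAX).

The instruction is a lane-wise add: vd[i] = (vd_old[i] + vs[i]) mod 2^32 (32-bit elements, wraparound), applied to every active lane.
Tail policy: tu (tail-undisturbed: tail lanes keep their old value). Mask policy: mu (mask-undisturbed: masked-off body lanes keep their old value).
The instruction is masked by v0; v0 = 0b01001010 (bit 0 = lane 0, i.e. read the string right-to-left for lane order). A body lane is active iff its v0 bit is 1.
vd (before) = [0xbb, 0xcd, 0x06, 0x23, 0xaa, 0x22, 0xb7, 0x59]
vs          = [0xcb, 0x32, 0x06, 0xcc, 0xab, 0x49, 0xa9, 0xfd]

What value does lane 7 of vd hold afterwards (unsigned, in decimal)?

vd[7] = 89

lanes per group: 256·1/32 = 8
vl = min(AVL, VLMAX) = min(8, 8) = 8
  i=0: mask-off/keep → 187
  i=1: add(0xcd,0x32) → 255
  i=2: mask-off/keep → 6
  i=3: add(0x23,0xcc) → 239
  i=4: mask-off/keep → 170
  i=5: mask-off/keep → 34
  i=6: add(0xb7,0xa9) → 352
  i=7: mask-off/keep → 89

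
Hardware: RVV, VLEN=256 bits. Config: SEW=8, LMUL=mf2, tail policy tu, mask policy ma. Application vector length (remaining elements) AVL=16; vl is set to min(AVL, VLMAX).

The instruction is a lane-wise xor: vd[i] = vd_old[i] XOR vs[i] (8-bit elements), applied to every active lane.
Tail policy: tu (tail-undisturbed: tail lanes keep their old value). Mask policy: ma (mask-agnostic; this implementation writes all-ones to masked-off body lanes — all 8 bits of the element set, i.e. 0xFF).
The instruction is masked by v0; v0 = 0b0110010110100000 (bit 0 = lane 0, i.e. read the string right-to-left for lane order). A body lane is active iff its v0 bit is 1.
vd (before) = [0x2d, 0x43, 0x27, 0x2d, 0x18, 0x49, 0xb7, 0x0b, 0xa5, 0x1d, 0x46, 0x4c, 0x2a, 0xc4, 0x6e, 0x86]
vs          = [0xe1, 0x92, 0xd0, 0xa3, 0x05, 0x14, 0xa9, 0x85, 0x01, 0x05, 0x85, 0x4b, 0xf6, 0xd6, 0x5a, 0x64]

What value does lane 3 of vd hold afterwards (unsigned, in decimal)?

lanes per group: 256·1/2/8 = 16
vl ← min(16, 16) = 16
lane  0: mask-off/ones ⇒ 0xff
lane  1: mask-off/ones ⇒ 0xff
lane  2: mask-off/ones ⇒ 0xff
lane  3: mask-off/ones ⇒ 0xff
lane  4: mask-off/ones ⇒ 0xff
lane  5: xor(0x49,0x14) ⇒ 0x5d
lane  6: mask-off/ones ⇒ 0xff
lane  7: xor(0x0b,0x85) ⇒ 0x8e
lane  8: xor(0xa5,0x01) ⇒ 0xa4
lane  9: mask-off/ones ⇒ 0xff
lane 10: xor(0x46,0x85) ⇒ 0xc3
lane 11: mask-off/ones ⇒ 0xff
lane 12: mask-off/ones ⇒ 0xff
lane 13: xor(0xc4,0xd6) ⇒ 0x12
lane 14: xor(0x6e,0x5a) ⇒ 0x34
lane 15: mask-off/ones ⇒ 0xff

vd[3] = 255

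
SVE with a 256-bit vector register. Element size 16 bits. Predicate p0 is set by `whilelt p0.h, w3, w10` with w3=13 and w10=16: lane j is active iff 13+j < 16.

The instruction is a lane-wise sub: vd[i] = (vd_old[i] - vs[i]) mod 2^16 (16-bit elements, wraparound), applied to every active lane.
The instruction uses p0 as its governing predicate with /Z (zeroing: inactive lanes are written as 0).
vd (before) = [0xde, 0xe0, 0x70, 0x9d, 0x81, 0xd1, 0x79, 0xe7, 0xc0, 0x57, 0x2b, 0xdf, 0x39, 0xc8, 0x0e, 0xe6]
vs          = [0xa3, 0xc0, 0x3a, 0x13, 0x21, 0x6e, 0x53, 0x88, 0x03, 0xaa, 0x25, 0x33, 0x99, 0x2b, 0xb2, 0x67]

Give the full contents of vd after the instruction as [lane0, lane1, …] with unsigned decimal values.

vd = [59, 32, 54, 0, 0, 0, 0, 0, 0, 0, 0, 0, 0, 0, 0, 0]

256-bit reg / 16-bit elem → 16 lanes
whilelt: lane j active iff 13+j < 16 → j < 3 → 3 active
[0] sub(0xde,0xa3) = 0x3b
[1] sub(0xe0,0xc0) = 0x20
[2] sub(0x70,0x3a) = 0x36
[3] tail/zero = 0x00
[4] tail/zero = 0x00
[5] tail/zero = 0x00
[6] tail/zero = 0x00
[7] tail/zero = 0x00
[8] tail/zero = 0x00
[9] tail/zero = 0x00
[10] tail/zero = 0x00
[11] tail/zero = 0x00
[12] tail/zero = 0x00
[13] tail/zero = 0x00
[14] tail/zero = 0x00
[15] tail/zero = 0x00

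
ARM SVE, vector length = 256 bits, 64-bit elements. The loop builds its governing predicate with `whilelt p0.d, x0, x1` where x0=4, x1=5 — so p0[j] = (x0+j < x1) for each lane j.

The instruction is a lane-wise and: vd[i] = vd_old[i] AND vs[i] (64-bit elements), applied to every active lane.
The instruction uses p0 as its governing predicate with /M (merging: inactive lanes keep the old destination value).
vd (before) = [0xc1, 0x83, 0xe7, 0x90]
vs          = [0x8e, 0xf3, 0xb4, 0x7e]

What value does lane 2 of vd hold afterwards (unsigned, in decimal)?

256-bit reg / 64-bit elem → 4 lanes
whilelt: lane j active iff 4+j < 5 → j < 1 → 1 active
lane  0: and(0xc1,0x8e) ⇒ 0x80
lane  1: tail/keep ⇒ 0x83
lane  2: tail/keep ⇒ 0xe7
lane  3: tail/keep ⇒ 0x90

vd[2] = 231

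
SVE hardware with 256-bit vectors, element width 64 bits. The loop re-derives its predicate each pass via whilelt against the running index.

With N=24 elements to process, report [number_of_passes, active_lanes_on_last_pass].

register lanes = 256/64 = 4
24 elements at 4/iter → 6 passes, remainder 4 on the last

[iterations, last_vl] = [6, 4]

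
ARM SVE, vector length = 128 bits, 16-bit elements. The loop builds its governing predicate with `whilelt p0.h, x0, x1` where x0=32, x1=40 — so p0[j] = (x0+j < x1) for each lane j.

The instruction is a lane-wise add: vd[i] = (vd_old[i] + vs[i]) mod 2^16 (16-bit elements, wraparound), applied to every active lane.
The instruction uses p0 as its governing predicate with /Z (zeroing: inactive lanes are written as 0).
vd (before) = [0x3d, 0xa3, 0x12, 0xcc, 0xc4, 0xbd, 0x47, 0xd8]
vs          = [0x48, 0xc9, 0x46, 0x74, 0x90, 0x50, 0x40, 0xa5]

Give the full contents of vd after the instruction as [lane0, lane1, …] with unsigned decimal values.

lane count: 128 div 16 = 8
whilelt: lane j active iff 32+j < 40 → j < 8 → 8 active
lane  0: add(0x3d,0x48) ⇒ 0x85
lane  1: add(0xa3,0xc9) ⇒ 0x16c
lane  2: add(0x12,0x46) ⇒ 0x58
lane  3: add(0xcc,0x74) ⇒ 0x140
lane  4: add(0xc4,0x90) ⇒ 0x154
lane  5: add(0xbd,0x50) ⇒ 0x10d
lane  6: add(0x47,0x40) ⇒ 0x87
lane  7: add(0xd8,0xa5) ⇒ 0x17d

vd = [133, 364, 88, 320, 340, 269, 135, 381]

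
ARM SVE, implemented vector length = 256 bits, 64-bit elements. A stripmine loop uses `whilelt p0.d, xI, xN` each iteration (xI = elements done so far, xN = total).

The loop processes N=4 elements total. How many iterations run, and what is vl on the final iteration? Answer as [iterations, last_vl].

[iterations, last_vl] = [1, 4]

256-bit reg / 64-bit elem → 4 lanes
N=4: ⌈4/4⌉ = 1 iters; last vl = 4 − 0×4 = 4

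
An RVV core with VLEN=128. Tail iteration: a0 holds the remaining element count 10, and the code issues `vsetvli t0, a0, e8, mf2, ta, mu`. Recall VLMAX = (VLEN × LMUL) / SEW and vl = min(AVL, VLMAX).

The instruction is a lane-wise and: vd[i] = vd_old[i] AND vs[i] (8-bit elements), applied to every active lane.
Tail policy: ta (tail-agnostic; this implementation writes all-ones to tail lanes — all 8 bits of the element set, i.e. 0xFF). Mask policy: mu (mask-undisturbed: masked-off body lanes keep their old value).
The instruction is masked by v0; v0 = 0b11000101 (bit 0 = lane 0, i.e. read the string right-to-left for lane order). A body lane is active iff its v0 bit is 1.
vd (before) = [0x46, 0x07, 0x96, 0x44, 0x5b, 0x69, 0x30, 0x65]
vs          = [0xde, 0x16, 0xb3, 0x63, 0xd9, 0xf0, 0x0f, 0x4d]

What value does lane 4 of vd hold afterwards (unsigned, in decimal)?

VLMAX = VLEN×LMUL/SEW = 128×1/2/8 = 8
vl = min(AVL, VLMAX) = min(10, 8) = 8
vd[0] and(0x46,0xde) -> 0x46
vd[1] mask-off/keep -> 0x07
vd[2] and(0x96,0xb3) -> 0x92
vd[3] mask-off/keep -> 0x44
vd[4] mask-off/keep -> 0x5b
vd[5] mask-off/keep -> 0x69
vd[6] and(0x30,0x0f) -> 0x00
vd[7] and(0x65,0x4d) -> 0x45

vd[4] = 91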